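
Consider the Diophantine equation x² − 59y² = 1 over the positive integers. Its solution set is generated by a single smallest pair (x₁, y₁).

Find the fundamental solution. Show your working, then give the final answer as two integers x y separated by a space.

530 69

√59 → a₀=7, period (1,2,7,2,1,14); ℓ=6 even so k=5
k=0  a_k=7  p_k/q_k = 7/1
…
k=2  a_k=2  p_k/q_k = 23/3
k=3  a_k=7  p_k/q_k = 169/22
k=4  a_k=2  p_k/q_k = 361/47
k=5  a_k=1  p_k/q_k = 530/69
→ (530, 69).  Check: 530²=280900, 59·69²=280899, difference 1.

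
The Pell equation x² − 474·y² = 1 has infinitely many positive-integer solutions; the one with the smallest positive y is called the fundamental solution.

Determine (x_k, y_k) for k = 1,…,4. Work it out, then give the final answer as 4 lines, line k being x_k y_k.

√474 → a₀=21, period (1,3,2,1,1,…,3,1,42); ℓ=14 even so k=13
k=0  a_k=21  p_k/q_k = 21/1
…
k=2  a_k=3  p_k/q_k = 87/4
k=3  a_k=2  p_k/q_k = 196/9
…
k=5  a_k=1  p_k/q_k = 479/22
k=6  a_k=1  p_k/q_k = 762/35
…
k=9  a_k=1  p_k/q_k = 10864/499
…
k=12  a_k=3  p_k/q_k = 149331/6859
k=13  a_k=1  p_k/q_k = 193549/8890
→ (193549, 8890).  Check: 193549²=37461215401, 474·8890²=37461215400, difference 1.
n=2: (193549,8890)∘(193549,8890) = (193549·193549+474·8890·8890, 193549·8890+8890·193549) = (74922430801,3441301220)
n=3: (74922430801,3441301220)∘(193549,8890) = (193549·74922430801+474·8890·3441301220, 193549·3441301220+8890·74922430801) = (29002323118011949,1332120819650670)
n=4: (29002323118011949,1332120819650670)∘(193549,8890) = (193549·29002323118011949+474·8890·1332120819650670, 193549·1332120819650670+8890·29002323118011949) = (11226741274261267003201,515661305041693754440)

193549 8890
74922430801 3441301220
29002323118011949 1332120819650670
11226741274261267003201 515661305041693754440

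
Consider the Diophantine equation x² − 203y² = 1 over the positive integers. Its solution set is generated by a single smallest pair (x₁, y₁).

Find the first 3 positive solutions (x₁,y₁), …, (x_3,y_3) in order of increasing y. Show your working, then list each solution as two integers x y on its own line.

57 4
6497 456
740601 51980

[14; 4,28] for √203; ℓ=2 ⇒ convergent index 1
step 0: (14, 1)  from 14·(1,0) + (0,1)
step 1: (57, 4)  from 4·(14,1) + (1,0)
(x₁, y₁) = (57, 4);  57² − 203·4² = 1 ✓
k=2:  x_2 = 57·57+203·4·4 = 6497,  y_2 = 57·4+4·57 = 456
k=3:  x_3 = 57·6497+203·4·456 = 740601,  y_3 = 57·456+4·6497 = 51980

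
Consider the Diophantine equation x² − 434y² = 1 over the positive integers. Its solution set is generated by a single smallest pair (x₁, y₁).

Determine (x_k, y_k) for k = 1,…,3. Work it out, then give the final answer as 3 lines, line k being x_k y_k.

125 6
31249 1500
7812125 374994

√434 → a₀=20, period (1,4,1,40); ℓ=4 even so k=3
step 0: (20, 1)  from 20·(1,0) + (0,1)
…
step 2: (104, 5)  from 4·(21,1) + (20,1)
step 3: (125, 6)  from 1·(104,5) + (21,1)
fundamental: x₁=125, y₁=6  (since 15625 − 434·36 = 1)
k=2:  x_2 = 125·125+434·6·6 = 31249,  y_2 = 125·6+6·125 = 1500
k=3:  x_3 = 125·31249+434·6·1500 = 7812125,  y_3 = 125·1500+6·31249 = 374994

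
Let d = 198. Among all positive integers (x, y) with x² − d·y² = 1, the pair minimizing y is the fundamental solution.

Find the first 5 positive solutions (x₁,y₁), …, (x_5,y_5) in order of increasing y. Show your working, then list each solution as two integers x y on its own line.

[14; 14,28] for √198; ℓ=2 ⇒ convergent index 1
k=0  a_k=14  p_k/q_k = 14/1
k=1  a_k=14  p_k/q_k = 197/14
(x₁, y₁) = (197, 14);  197² − 198·14² = 1 ✓
(x_2, y_2) = (197·197 + 198·14·14, 197·14 + 14·197) = (77617, 5516)
(x_3, y_3) = (197·77617 + 198·14·5516, 197·5516 + 14·77617) = (30580901, 2173290)
(x_4, y_4) = (197·30580901 + 198·14·2173290, 197·2173290 + 14·30580901) = (12048797377, 856270744)
(x_5, y_5) = (197·12048797377 + 198·14·856270744, 197·856270744 + 14·12048797377) = (4747195585637, 337368499846)

197 14
77617 5516
30580901 2173290
12048797377 856270744
4747195585637 337368499846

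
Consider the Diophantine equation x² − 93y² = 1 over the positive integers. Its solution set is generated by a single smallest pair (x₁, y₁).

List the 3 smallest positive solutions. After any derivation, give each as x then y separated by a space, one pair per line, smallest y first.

12151 1260
295293601 30620520
7176225079351 744139875780

√93 → a₀=9, period (1,1,1,4,6,4,1,1,1,18); ℓ=10 even so k=9
i=0: a=9 ⇒ p=9, q=1
i=1: a=1 ⇒ p=10, q=1
i=2: a=1 ⇒ p=19, q=2
…
i=6: a=4 ⇒ p=3491, q=362
…
i=8: a=1 ⇒ p=7821, q=811
i=9: a=1 ⇒ p=12151, q=1260
fundamental: x₁=12151, y₁=1260  (since 147646801 − 93·1587600 = 1)
k=2:  x_2 = 12151·12151+93·1260·1260 = 295293601,  y_2 = 12151·1260+1260·12151 = 30620520
k=3:  x_3 = 12151·295293601+93·1260·30620520 = 7176225079351,  y_3 = 12151·30620520+1260·295293601 = 744139875780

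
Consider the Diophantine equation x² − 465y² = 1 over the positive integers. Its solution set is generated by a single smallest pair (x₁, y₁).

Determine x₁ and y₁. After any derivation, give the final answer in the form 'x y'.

15871 736

√465 = [21; 1,1,3,2,2,2,3,1,1,42, …], period ℓ=10 (even) → k=9
i=0: a=21 ⇒ p=21, q=1
…
i=2: a=1 ⇒ p=43, q=2
…
i=4: a=2 ⇒ p=345, q=16
i=5: a=2 ⇒ p=841, q=39
…
i=8: a=1 ⇒ p=8949, q=415
i=9: a=1 ⇒ p=15871, q=736
fundamental: x₁=15871, y₁=736  (since 251888641 − 465·541696 = 1)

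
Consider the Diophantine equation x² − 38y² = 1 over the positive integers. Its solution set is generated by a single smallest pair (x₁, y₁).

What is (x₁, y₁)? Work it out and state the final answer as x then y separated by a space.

37 6

√38 → a₀=6, period (6,12); ℓ=2 even so k=1
a_0=6:  p_0=6·1+0=6,  q_0=6·0+1=1
a_1=6:  p_1=6·6+1=37,  q_1=6·1+0=6
→ (37, 6).  Check: 37²=1369, 38·6²=1368, difference 1.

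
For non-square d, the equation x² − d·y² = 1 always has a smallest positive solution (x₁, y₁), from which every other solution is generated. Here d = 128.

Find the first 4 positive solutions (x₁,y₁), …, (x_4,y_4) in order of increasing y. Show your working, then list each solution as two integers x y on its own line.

577 51
665857 58854
768398401 67917465
886731088897 78376695756

[11; 3,5,3,22] for √128; ℓ=4 ⇒ convergent index 3
step 0: (11, 1)  from 11·(1,0) + (0,1)
step 1: (34, 3)  from 3·(11,1) + (1,0)
step 2: (181, 16)  from 5·(34,3) + (11,1)
step 3: (577, 51)  from 3·(181,16) + (34,3)
(x₁, y₁) = (577, 51);  577² − 128·51² = 1 ✓
(x_2, y_2) = (577·577 + 128·51·51, 577·51 + 51·577) = (665857, 58854)
(x_3, y_3) = (577·665857 + 128·51·58854, 577·58854 + 51·665857) = (768398401, 67917465)
(x_4, y_4) = (577·768398401 + 128·51·67917465, 577·67917465 + 51·768398401) = (886731088897, 78376695756)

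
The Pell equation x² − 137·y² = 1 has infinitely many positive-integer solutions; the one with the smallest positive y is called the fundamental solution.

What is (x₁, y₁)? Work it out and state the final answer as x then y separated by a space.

√137 = [11; 1,2,2,1,1,2,2,1,22, …], period ℓ=9 (odd) → k=17
i=0: a=11 ⇒ p=11, q=1
i=1: a=1 ⇒ p=12, q=1
i=2: a=2 ⇒ p=35, q=3
i=3: a=2 ⇒ p=82, q=7
…
i=7: a=2 ⇒ p=1229, q=105
…
i=11: a=2 ⇒ p=122279, q=10447
…
i=13: a=1 ⇒ p=408178, q=34873
…
i=15: a=2 ⇒ p=1796332, q=153471
i=16: a=2 ⇒ p=4286741, q=366241
i=17: a=1 ⇒ p=6083073, q=519712
(x₁, y₁) = (6083073, 519712);  6083073² − 137·519712² = 1 ✓

6083073 519712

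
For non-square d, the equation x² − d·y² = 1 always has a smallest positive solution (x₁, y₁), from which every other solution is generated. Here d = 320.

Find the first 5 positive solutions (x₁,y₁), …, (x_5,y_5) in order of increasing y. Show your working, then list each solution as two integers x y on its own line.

161 9
51841 2898
16692641 933147
5374978561 300470436
1730726404001 96750547245

d=320: √d = [17; 1,7,1,34] (ℓ=4, even), read p_3/q_3
i=0: a=17 ⇒ p=17, q=1
i=1: a=1 ⇒ p=18, q=1
i=2: a=7 ⇒ p=143, q=8
i=3: a=1 ⇒ p=161, q=9
→ (161, 9).  Check: 161²=25921, 320·9²=25920, difference 1.
n=2: (161,9)∘(161,9) = (161·161+320·9·9, 161·9+9·161) = (51841,2898)
n=3: (51841,2898)∘(161,9) = (161·51841+320·9·2898, 161·2898+9·51841) = (16692641,933147)
n=4: (16692641,933147)∘(161,9) = (161·16692641+320·9·933147, 161·933147+9·16692641) = (5374978561,300470436)
n=5: (5374978561,300470436)∘(161,9) = (161·5374978561+320·9·300470436, 161·300470436+9·5374978561) = (1730726404001,96750547245)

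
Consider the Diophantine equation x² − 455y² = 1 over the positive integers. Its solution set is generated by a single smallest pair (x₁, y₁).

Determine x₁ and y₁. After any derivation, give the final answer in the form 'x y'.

64 3

[21; 3,42] for √455; ℓ=2 ⇒ convergent index 1
i=0: a=21 ⇒ p=21, q=1
i=1: a=3 ⇒ p=64, q=3
(x₁, y₁) = (64, 3);  64² − 455·3² = 1 ✓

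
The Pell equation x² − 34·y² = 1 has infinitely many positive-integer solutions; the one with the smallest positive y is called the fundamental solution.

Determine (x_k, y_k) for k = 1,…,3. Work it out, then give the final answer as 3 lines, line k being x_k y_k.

35 6
2449 420
171395 29394

d=34: √d = [5; 1,4,1,10] (ℓ=4, even), read p_3/q_3
i=0: a=5 ⇒ p=5, q=1
i=1: a=1 ⇒ p=6, q=1
i=2: a=4 ⇒ p=29, q=5
i=3: a=1 ⇒ p=35, q=6
(x₁, y₁) = (35, 6);  35² − 34·6² = 1 ✓
(35+6√34)^2 = 2449 + 420√34
(35+6√34)^3 = 171395 + 29394√34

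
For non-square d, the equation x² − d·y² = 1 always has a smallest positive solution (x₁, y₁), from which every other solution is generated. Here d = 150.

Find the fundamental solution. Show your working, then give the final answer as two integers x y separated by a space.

d=150: √d = [12; 4,24] (ℓ=2, even), read p_1/q_1
i=0: a=12 ⇒ p=12, q=1
i=1: a=4 ⇒ p=49, q=4
fundamental: x₁=49, y₁=4  (since 2401 − 150·16 = 1)

49 4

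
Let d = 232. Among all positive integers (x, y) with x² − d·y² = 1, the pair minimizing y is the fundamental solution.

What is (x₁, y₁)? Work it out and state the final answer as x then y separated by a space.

d=232: √d = [15; 4,3,7,3,4,30] (ℓ=6, even), read p_5/q_5
a_0=15:  p_0=15·1+0=15,  q_0=15·0+1=1
…
a_3=7:  p_3=7·198+61=1447,  q_3=7·13+4=95
a_4=3:  p_4=3·1447+198=4539,  q_4=3·95+13=298
a_5=4:  p_5=4·4539+1447=19603,  q_5=4·298+95=1287
(x₁, y₁) = (19603, 1287);  19603² − 232·1287² = 1 ✓

19603 1287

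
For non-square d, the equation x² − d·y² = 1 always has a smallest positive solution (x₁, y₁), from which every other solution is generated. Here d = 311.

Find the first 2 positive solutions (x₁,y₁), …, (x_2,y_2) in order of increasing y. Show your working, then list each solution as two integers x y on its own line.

√311 → a₀=17, period (1,1,1,2,1,…,1,1,34); ℓ=16 even so k=15
i=0: a=17 ⇒ p=17, q=1
i=1: a=1 ⇒ p=18, q=1
i=2: a=1 ⇒ p=35, q=2
…
i=4: a=2 ⇒ p=141, q=8
…
i=8: a=17 ⇒ p=71158, q=4035
i=9: a=3 ⇒ p=217583, q=12338
i=10: a=6 ⇒ p=1376656, q=78063
i=11: a=1 ⇒ p=1594239, q=90401
…
i=14: a=1 ⇒ p=10724507, q=608131
i=15: a=1 ⇒ p=16883880, q=957397
(x₁, y₁) = (16883880, 957397);  16883880² − 311·957397² = 1 ✓
(x_2, y_2) = (16883880·16883880 + 311·957397·957397, 16883880·957397 + 957397·16883880) = (570130807708799, 32329152120720)

16883880 957397
570130807708799 32329152120720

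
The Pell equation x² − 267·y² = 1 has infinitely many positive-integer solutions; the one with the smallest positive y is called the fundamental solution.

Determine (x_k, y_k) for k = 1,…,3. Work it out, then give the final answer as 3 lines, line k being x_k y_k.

√267 = [16; 2,1,15,1,2,32, …], period ℓ=6 (even) → k=5
a_0=16:  p_0=16·1+0=16,  q_0=16·0+1=1
a_1=2:  p_1=2·16+1=33,  q_1=2·1+0=2
a_2=1:  p_2=1·33+16=49,  q_2=1·2+1=3
a_3=15:  p_3=15·49+33=768,  q_3=15·3+2=47
a_4=1:  p_4=1·768+49=817,  q_4=1·47+3=50
a_5=2:  p_5=2·817+768=2402,  q_5=2·50+47=147
→ (2402, 147).  Check: 2402²=5769604, 267·147²=5769603, difference 1.
k=2:  x_2 = 2402·2402+267·147·147 = 11539207,  y_2 = 2402·147+147·2402 = 706188
k=3:  x_3 = 2402·11539207+267·147·706188 = 55434348026,  y_3 = 2402·706188+147·11539207 = 3392527005

2402 147
11539207 706188
55434348026 3392527005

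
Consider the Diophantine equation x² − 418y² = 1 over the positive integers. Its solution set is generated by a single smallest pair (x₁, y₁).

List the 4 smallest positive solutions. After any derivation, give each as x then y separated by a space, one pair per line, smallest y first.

33857 1656
2292592897 112134384
155240635393601 7593067676520
10511964382749705217 514156984535740896

√418 = [20; 2,4,20,4,2,40, …], period ℓ=6 (even) → k=5
step 0: (20, 1)  from 20·(1,0) + (0,1)
step 1: (41, 2)  from 2·(20,1) + (1,0)
step 2: (184, 9)  from 4·(41,2) + (20,1)
step 3: (3721, 182)  from 20·(184,9) + (41,2)
step 4: (15068, 737)  from 4·(3721,182) + (184,9)
step 5: (33857, 1656)  from 2·(15068,737) + (3721,182)
fundamental: x₁=33857, y₁=1656  (since 1146296449 − 418·2742336 = 1)
(x_2, y_2) = (33857·33857 + 418·1656·1656, 33857·1656 + 1656·33857) = (2292592897, 112134384)
(x_3, y_3) = (33857·2292592897 + 418·1656·112134384, 33857·112134384 + 1656·2292592897) = (155240635393601, 7593067676520)
(x_4, y_4) = (33857·155240635393601 + 418·1656·7593067676520, 33857·7593067676520 + 1656·155240635393601) = (10511964382749705217, 514156984535740896)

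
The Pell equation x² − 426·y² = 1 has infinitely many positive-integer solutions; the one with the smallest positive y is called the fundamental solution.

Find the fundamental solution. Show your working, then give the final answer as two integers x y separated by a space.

88751 4300

[20; 1,1,1,3,2,6,2,3,1,1,1,40] for √426; ℓ=12 ⇒ convergent index 11
i=0: a=20 ⇒ p=20, q=1
i=1: a=1 ⇒ p=21, q=1
…
i=4: a=3 ⇒ p=227, q=11
…
i=10: a=1 ⇒ p=56780, q=2751
i=11: a=1 ⇒ p=88751, q=4300
→ (88751, 4300).  Check: 88751²=7876740001, 426·4300²=7876740000, difference 1.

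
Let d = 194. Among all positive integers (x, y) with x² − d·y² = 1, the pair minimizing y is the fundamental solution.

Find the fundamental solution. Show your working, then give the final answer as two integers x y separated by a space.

195 14

√194 = [13; 1,12,1,26, …], period ℓ=4 (even) → k=3
step 0: (13, 1)  from 13·(1,0) + (0,1)
step 1: (14, 1)  from 1·(13,1) + (1,0)
step 2: (181, 13)  from 12·(14,1) + (13,1)
step 3: (195, 14)  from 1·(181,13) + (14,1)
(x₁, y₁) = (195, 14);  195² − 194·14² = 1 ✓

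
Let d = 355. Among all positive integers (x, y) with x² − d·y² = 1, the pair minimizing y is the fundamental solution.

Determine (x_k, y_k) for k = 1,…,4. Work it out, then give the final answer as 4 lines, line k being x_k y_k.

954809 50676
1823320452961 96771801768
3481845556741524089 184797174548553948
6648994948371812427335041 352892010866963721270096

√355 → a₀=18, period (1,5,3,3,1,6,1,3,3,5,1,36); ℓ=12 even so k=11
a_0=18:  p_0=18·1+0=18,  q_0=18·0+1=1
…
a_3=3:  p_3=3·113+19=358,  q_3=3·6+1=19
a_4=3:  p_4=3·358+113=1187,  q_4=3·19+6=63
…
a_8=3:  p_8=3·12002+10457=46463,  q_8=3·637+555=2466
a_9=3:  p_9=3·46463+12002=151391,  q_9=3·2466+637=8035
a_10=5:  p_10=5·151391+46463=803418,  q_10=5·8035+2466=42641
a_11=1:  p_11=1·803418+151391=954809,  q_11=1·42641+8035=50676
→ (954809, 50676).  Check: 954809²=911660226481, 355·50676²=911660226480, difference 1.
(x_2, y_2) = (954809·954809 + 355·50676·50676, 954809·50676 + 50676·954809) = (1823320452961, 96771801768)
(x_3, y_3) = (954809·1823320452961 + 355·50676·96771801768, 954809·96771801768 + 50676·1823320452961) = (3481845556741524089, 184797174548553948)
(x_4, y_4) = (954809·3481845556741524089 + 355·50676·184797174548553948, 954809·184797174548553948 + 50676·3481845556741524089) = (6648994948371812427335041, 352892010866963721270096)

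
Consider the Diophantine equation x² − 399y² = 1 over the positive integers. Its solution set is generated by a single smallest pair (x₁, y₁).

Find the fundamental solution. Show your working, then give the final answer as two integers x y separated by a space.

d=399: √d = [19; 1,38] (ℓ=2, even), read p_1/q_1
a_0=19:  p_0=19·1+0=19,  q_0=19·0+1=1
a_1=1:  p_1=1·19+1=20,  q_1=1·1+0=1
fundamental: x₁=20, y₁=1  (since 400 − 399·1 = 1)

20 1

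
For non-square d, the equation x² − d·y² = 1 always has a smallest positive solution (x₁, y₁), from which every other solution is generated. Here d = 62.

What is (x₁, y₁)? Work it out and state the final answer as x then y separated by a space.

63 8

√62 = [7; 1,6,1,14, …], period ℓ=4 (even) → k=3
i=0: a=7 ⇒ p=7, q=1
…
i=2: a=6 ⇒ p=55, q=7
i=3: a=1 ⇒ p=63, q=8
→ (63, 8).  Check: 63²=3969, 62·8²=3968, difference 1.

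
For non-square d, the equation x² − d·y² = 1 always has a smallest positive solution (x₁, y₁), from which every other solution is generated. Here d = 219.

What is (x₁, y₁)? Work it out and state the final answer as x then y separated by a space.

d=219: √d = [14; 1,3,1,28] (ℓ=4, even), read p_3/q_3
a_0=14:  p_0=14·1+0=14,  q_0=14·0+1=1
a_1=1:  p_1=1·14+1=15,  q_1=1·1+0=1
a_2=3:  p_2=3·15+14=59,  q_2=3·1+1=4
a_3=1:  p_3=1·59+15=74,  q_3=1·4+1=5
(x₁, y₁) = (74, 5);  74² − 219·5² = 1 ✓

74 5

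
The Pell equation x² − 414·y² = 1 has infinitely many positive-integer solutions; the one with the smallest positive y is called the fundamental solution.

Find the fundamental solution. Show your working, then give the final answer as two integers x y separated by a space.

24335 1196

√414 = [20; 2,1,7,2,7,1,2,40, …], period ℓ=8 (even) → k=7
k=0  a_k=20  p_k/q_k = 20/1
…
k=3  a_k=7  p_k/q_k = 468/23
k=4  a_k=2  p_k/q_k = 997/49
…
k=6  a_k=1  p_k/q_k = 8444/415
k=7  a_k=2  p_k/q_k = 24335/1196
(x₁, y₁) = (24335, 1196);  24335² − 414·1196² = 1 ✓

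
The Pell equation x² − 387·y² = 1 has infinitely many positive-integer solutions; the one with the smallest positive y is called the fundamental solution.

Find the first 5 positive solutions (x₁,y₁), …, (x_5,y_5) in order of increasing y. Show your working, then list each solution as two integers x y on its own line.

3482 177
24248647 1232628
168867574226 8584021215
1175993762661217 59779122508632
8189620394305140962 416301800566092033

√387 = [19; 1,2,19,2,1,38, …], period ℓ=6 (even) → k=5
a_0=19:  p_0=19·1+0=19,  q_0=19·0+1=1
a_1=1:  p_1=1·19+1=20,  q_1=1·1+0=1
a_2=2:  p_2=2·20+19=59,  q_2=2·1+1=3
a_3=19:  p_3=19·59+20=1141,  q_3=19·3+1=58
a_4=2:  p_4=2·1141+59=2341,  q_4=2·58+3=119
a_5=1:  p_5=1·2341+1141=3482,  q_5=1·119+58=177
→ (3482, 177).  Check: 3482²=12124324, 387·177²=12124323, difference 1.
(3482+177√387)^2 = 24248647 + 1232628√387
(3482+177√387)^3 = 168867574226 + 8584021215√387
(3482+177√387)^4 = 1175993762661217 + 59779122508632√387
(3482+177√387)^5 = 8189620394305140962 + 416301800566092033√387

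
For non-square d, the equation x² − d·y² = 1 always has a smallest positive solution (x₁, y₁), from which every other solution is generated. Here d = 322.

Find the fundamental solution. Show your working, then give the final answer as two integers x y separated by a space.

323 18

√322 = [17; 1,16,1,34, …], period ℓ=4 (even) → k=3
a_0=17:  p_0=17·1+0=17,  q_0=17·0+1=1
…
a_2=16:  p_2=16·18+17=305,  q_2=16·1+1=17
a_3=1:  p_3=1·305+18=323,  q_3=1·17+1=18
→ (323, 18).  Check: 323²=104329, 322·18²=104328, difference 1.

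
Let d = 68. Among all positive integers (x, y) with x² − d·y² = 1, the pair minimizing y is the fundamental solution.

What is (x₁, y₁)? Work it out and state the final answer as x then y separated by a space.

d=68: √d = [8; 4,16] (ℓ=2, even), read p_1/q_1
step 0: (8, 1)  from 8·(1,0) + (0,1)
step 1: (33, 4)  from 4·(8,1) + (1,0)
fundamental: x₁=33, y₁=4  (since 1089 − 68·16 = 1)

33 4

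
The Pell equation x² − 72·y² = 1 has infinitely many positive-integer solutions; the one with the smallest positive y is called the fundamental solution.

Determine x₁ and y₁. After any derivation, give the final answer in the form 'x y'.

17 2

√72 → a₀=8, period (2,16); ℓ=2 even so k=1
i=0: a=8 ⇒ p=8, q=1
i=1: a=2 ⇒ p=17, q=2
(x₁, y₁) = (17, 2);  17² − 72·2² = 1 ✓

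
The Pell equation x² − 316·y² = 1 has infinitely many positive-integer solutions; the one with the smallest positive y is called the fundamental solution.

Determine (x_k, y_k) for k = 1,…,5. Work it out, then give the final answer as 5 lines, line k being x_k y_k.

[17; 1,3,2,8,2,3,1,34] for √316; ℓ=8 ⇒ convergent index 7
a_0=17:  p_0=17·1+0=17,  q_0=17·0+1=1
a_1=1:  p_1=1·17+1=18,  q_1=1·1+0=1
a_2=3:  p_2=3·18+17=71,  q_2=3·1+1=4
a_3=2:  p_3=2·71+18=160,  q_3=2·4+1=9
a_4=8:  p_4=8·160+71=1351,  q_4=8·9+4=76
a_5=2:  p_5=2·1351+160=2862,  q_5=2·76+9=161
a_6=3:  p_6=3·2862+1351=9937,  q_6=3·161+76=559
a_7=1:  p_7=1·9937+2862=12799,  q_7=1·559+161=720
(x₁, y₁) = (12799, 720);  12799² − 316·720² = 1 ✓
n=2: (12799,720)∘(12799,720) = (12799·12799+316·720·720, 12799·720+720·12799) = (327628801,18430560)
n=3: (327628801,18430560)∘(12799,720) = (12799·327628801+316·720·18430560, 12799·18430560+720·327628801) = (8386642035199,471785474160)
n=4: (8386642035199,471785474160)∘(12799,720) = (12799·8386642035199+316·720·471785474160, 12799·471785474160+720·8386642035199) = (214681262489395201,12076764549117120)
n=5: (214681262489395201,12076764549117120)∘(12799,720) = (12799·214681262489395201+316·720·12076764549117120, 12799·12076764549117120+720·214681262489395201) = (5495410948816896319999,309141018456514563600)

12799 720
327628801 18430560
8386642035199 471785474160
214681262489395201 12076764549117120
5495410948816896319999 309141018456514563600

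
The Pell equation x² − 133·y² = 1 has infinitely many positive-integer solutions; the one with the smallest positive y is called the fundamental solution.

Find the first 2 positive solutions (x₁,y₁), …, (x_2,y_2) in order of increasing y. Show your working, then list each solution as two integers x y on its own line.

√133 → a₀=11, period (1,1,7,5,1,…,1,1,22); ℓ=16 even so k=15
step 0: (11, 1)  from 11·(1,0) + (0,1)
step 1: (12, 1)  from 1·(11,1) + (1,0)
step 2: (23, 2)  from 1·(12,1) + (11,1)
step 3: (173, 15)  from 7·(23,2) + (12,1)
…
step 6: (1949, 169)  from 1·(1061,92) + (888,77)
step 7: (3010, 261)  from 1·(1949,169) + (1061,92)
step 8: (7969, 691)  from 2·(3010,261) + (1949,169)
step 9: (10979, 952)  from 1·(7969,691) + (3010,261)
step 10: (18948, 1643)  from 1·(10979,952) + (7969,691)
step 11: (29927, 2595)  from 1·(18948,1643) + (10979,952)
step 12: (168583, 14618)  from 5·(29927,2595) + (18948,1643)
…
step 14: (1378591, 119539)  from 1·(1210008,104921) + (168583,14618)
step 15: (2588599, 224460)  from 1·(1378591,119539) + (1210008,104921)
fundamental: x₁=2588599, y₁=224460  (since 6700844782801 − 133·50382291600 = 1)
(2588599+224460√133)^2 = 13401689565601 + 1162073863080√133

2588599 224460
13401689565601 1162073863080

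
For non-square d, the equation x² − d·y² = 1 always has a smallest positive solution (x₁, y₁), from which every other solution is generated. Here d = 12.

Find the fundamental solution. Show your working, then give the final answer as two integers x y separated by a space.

7 2

√12 = [3; 2,6, …], period ℓ=2 (even) → k=1
step 0: (3, 1)  from 3·(1,0) + (0,1)
step 1: (7, 2)  from 2·(3,1) + (1,0)
(x₁, y₁) = (7, 2);  7² − 12·2² = 1 ✓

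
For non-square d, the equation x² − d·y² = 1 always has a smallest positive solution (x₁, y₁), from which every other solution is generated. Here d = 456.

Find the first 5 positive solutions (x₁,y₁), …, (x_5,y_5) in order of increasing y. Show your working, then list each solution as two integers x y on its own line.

[21; 2,1,4,1,2,42] for √456; ℓ=6 ⇒ convergent index 5
k=0  a_k=21  p_k/q_k = 21/1
…
k=4  a_k=1  p_k/q_k = 363/17
k=5  a_k=2  p_k/q_k = 1025/48
→ (1025, 48).  Check: 1025²=1050625, 456·48²=1050624, difference 1.
n=2: (1025,48)∘(1025,48) = (1025·1025+456·48·48, 1025·48+48·1025) = (2101249,98400)
n=3: (2101249,98400)∘(1025,48) = (1025·2101249+456·48·98400, 1025·98400+48·2101249) = (4307559425,201719952)
n=4: (4307559425,201719952)∘(1025,48) = (1025·4307559425+456·48·201719952, 1025·201719952+48·4307559425) = (8830494720001,413525803200)
n=5: (8830494720001,413525803200)∘(1025,48) = (1025·8830494720001+456·48·413525803200, 1025·413525803200+48·8830494720001) = (18102509868442625,847727694840048)

1025 48
2101249 98400
4307559425 201719952
8830494720001 413525803200
18102509868442625 847727694840048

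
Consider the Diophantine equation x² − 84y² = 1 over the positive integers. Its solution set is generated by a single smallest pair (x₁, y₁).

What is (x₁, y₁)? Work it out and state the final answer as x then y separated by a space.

√84 → a₀=9, period (6,18); ℓ=2 even so k=1
step 0: (9, 1)  from 9·(1,0) + (0,1)
step 1: (55, 6)  from 6·(9,1) + (1,0)
fundamental: x₁=55, y₁=6  (since 3025 − 84·36 = 1)

55 6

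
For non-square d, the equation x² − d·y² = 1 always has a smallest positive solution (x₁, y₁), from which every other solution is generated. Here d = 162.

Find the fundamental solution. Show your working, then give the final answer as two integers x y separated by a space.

√162 → a₀=12, period (1,2,1,2,12,2,1,2,1,24); ℓ=10 even so k=9
a_0=12:  p_0=12·1+0=12,  q_0=12·0+1=1
a_1=1:  p_1=1·12+1=13,  q_1=1·1+0=1
…
a_4=2:  p_4=2·51+38=140,  q_4=2·4+3=11
…
a_8=2:  p_8=2·5333+3602=14268,  q_8=2·419+283=1121
a_9=1:  p_9=1·14268+5333=19601,  q_9=1·1121+419=1540
→ (19601, 1540).  Check: 19601²=384199201, 162·1540²=384199200, difference 1.

19601 1540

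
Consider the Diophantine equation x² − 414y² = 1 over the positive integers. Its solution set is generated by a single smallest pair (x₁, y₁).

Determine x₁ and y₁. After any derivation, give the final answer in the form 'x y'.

24335 1196

√414 = [20; 2,1,7,2,7,1,2,40, …], period ℓ=8 (even) → k=7
k=0  a_k=20  p_k/q_k = 20/1
…
k=4  a_k=2  p_k/q_k = 997/49
…
k=6  a_k=1  p_k/q_k = 8444/415
k=7  a_k=2  p_k/q_k = 24335/1196
→ (24335, 1196).  Check: 24335²=592192225, 414·1196²=592192224, difference 1.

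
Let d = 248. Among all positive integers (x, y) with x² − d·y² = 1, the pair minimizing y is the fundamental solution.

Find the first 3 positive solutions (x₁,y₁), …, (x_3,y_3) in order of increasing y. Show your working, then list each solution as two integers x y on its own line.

d=248: √d = [15; 1,2,1,30] (ℓ=4, even), read p_3/q_3
step 0: (15, 1)  from 15·(1,0) + (0,1)
step 1: (16, 1)  from 1·(15,1) + (1,0)
step 2: (47, 3)  from 2·(16,1) + (15,1)
step 3: (63, 4)  from 1·(47,3) + (16,1)
(x₁, y₁) = (63, 4);  63² − 248·4² = 1 ✓
(63+4√248)^2 = 7937 + 504√248
(63+4√248)^3 = 999999 + 63500√248

63 4
7937 504
999999 63500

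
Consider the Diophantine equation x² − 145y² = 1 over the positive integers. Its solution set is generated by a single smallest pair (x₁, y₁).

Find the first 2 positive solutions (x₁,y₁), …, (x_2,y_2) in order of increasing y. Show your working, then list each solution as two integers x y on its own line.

289 24
167041 13872

√145 = [12; 24, …], period ℓ=1 (odd) → k=1
step 0: (12, 1)  from 12·(1,0) + (0,1)
step 1: (289, 24)  from 24·(12,1) + (1,0)
fundamental: x₁=289, y₁=24  (since 83521 − 145·576 = 1)
(289+24√145)^2 = 167041 + 13872√145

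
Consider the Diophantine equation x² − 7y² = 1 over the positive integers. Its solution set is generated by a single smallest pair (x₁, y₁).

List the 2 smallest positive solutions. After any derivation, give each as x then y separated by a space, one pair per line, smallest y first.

d=7: √d = [2; 1,1,1,4] (ℓ=4, even), read p_3/q_3
k=0  a_k=2  p_k/q_k = 2/1
k=1  a_k=1  p_k/q_k = 3/1
k=2  a_k=1  p_k/q_k = 5/2
k=3  a_k=1  p_k/q_k = 8/3
→ (8, 3).  Check: 8²=64, 7·3²=63, difference 1.
k=2:  x_2 = 8·8+7·3·3 = 127,  y_2 = 8·3+3·8 = 48

8 3
127 48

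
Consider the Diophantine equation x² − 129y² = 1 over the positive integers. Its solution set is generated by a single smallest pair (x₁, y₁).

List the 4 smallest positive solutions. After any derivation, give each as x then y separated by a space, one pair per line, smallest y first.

16855 1484
568182049 50025640
19153416854935 1686364322916
645661681611676801 56847341275472720

√129 = [11; 2,1,3,1,6,1,3,1,2,22, …], period ℓ=10 (even) → k=9
k=0  a_k=11  p_k/q_k = 11/1
…
k=2  a_k=1  p_k/q_k = 34/3
…
k=4  a_k=1  p_k/q_k = 159/14
k=5  a_k=6  p_k/q_k = 1079/95
…
k=8  a_k=1  p_k/q_k = 6031/531
k=9  a_k=2  p_k/q_k = 16855/1484
fundamental: x₁=16855, y₁=1484  (since 284091025 − 129·2202256 = 1)
k=2:  x_2 = 16855·16855+129·1484·1484 = 568182049,  y_2 = 16855·1484+1484·16855 = 50025640
k=3:  x_3 = 16855·568182049+129·1484·50025640 = 19153416854935,  y_3 = 16855·50025640+1484·568182049 = 1686364322916
k=4:  x_4 = 16855·19153416854935+129·1484·1686364322916 = 645661681611676801,  y_4 = 16855·1686364322916+1484·19153416854935 = 56847341275472720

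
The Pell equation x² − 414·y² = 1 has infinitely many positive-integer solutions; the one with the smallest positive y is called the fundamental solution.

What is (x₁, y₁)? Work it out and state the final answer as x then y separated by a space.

24335 1196

[20; 2,1,7,2,7,1,2,40] for √414; ℓ=8 ⇒ convergent index 7
k=0  a_k=20  p_k/q_k = 20/1
k=1  a_k=2  p_k/q_k = 41/2
k=2  a_k=1  p_k/q_k = 61/3
k=3  a_k=7  p_k/q_k = 468/23
…
k=6  a_k=1  p_k/q_k = 8444/415
k=7  a_k=2  p_k/q_k = 24335/1196
→ (24335, 1196).  Check: 24335²=592192225, 414·1196²=592192224, difference 1.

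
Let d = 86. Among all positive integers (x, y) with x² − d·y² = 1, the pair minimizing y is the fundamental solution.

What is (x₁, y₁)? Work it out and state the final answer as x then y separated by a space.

10405 1122

d=86: √d = [9; 3,1,1,1,8,1,1,1,3,18] (ℓ=10, even), read p_9/q_9
step 0: (9, 1)  from 9·(1,0) + (0,1)
…
step 4: (102, 11)  from 1·(65,7) + (37,4)
…
step 8: (2847, 307)  from 1·(1864,201) + (983,106)
step 9: (10405, 1122)  from 3·(2847,307) + (1864,201)
fundamental: x₁=10405, y₁=1122  (since 108264025 − 86·1258884 = 1)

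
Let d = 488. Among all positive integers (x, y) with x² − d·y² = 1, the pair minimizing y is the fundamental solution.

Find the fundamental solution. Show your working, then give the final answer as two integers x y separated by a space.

√488 → a₀=22, period (11,44); ℓ=2 even so k=1
k=0  a_k=22  p_k/q_k = 22/1
k=1  a_k=11  p_k/q_k = 243/11
(x₁, y₁) = (243, 11);  243² − 488·11² = 1 ✓

243 11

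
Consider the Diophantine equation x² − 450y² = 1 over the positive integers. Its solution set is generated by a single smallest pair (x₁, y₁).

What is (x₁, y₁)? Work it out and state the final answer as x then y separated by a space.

√450 = [21; 4,1,2,4,2,1,4,42, …], period ℓ=8 (even) → k=7
k=0  a_k=21  p_k/q_k = 21/1
k=1  a_k=4  p_k/q_k = 85/4
k=2  a_k=1  p_k/q_k = 106/5
k=3  a_k=2  p_k/q_k = 297/14
k=4  a_k=4  p_k/q_k = 1294/61
…
k=6  a_k=1  p_k/q_k = 4179/197
k=7  a_k=4  p_k/q_k = 19601/924
→ (19601, 924).  Check: 19601²=384199201, 450·924²=384199200, difference 1.

19601 924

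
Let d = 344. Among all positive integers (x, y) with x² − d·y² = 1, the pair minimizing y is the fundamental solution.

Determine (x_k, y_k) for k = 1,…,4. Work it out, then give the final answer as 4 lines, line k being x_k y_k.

√344 → a₀=18, period (1,1,4,1,3,1,4,1,1,36); ℓ=10 even so k=9
step 0: (18, 1)  from 18·(1,0) + (0,1)
…
step 2: (37, 2)  from 1·(19,1) + (18,1)
step 3: (167, 9)  from 4·(37,2) + (19,1)
…
step 5: (779, 42)  from 3·(204,11) + (167,9)
…
step 7: (4711, 254)  from 4·(983,53) + (779,42)
step 8: (5694, 307)  from 1·(4711,254) + (983,53)
step 9: (10405, 561)  from 1·(5694,307) + (4711,254)
fundamental: x₁=10405, y₁=561  (since 108264025 − 344·314721 = 1)
(10405+561√344)^2 = 216528049 + 11674410√344
(10405+561√344)^3 = 4505948689285 + 242944471539√344
(10405+561√344)^4 = 93768792007492801 + 5055674441052180√344

10405 561
216528049 11674410
4505948689285 242944471539
93768792007492801 5055674441052180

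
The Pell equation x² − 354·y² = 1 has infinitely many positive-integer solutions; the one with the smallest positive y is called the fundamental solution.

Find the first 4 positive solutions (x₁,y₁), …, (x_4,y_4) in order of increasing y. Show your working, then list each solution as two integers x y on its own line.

d=354: √d = [18; 1,4,2,2,18,2,2,4,1,36] (ℓ=10, even), read p_9/q_9
k=0  a_k=18  p_k/q_k = 18/1
…
k=2  a_k=4  p_k/q_k = 94/5
k=3  a_k=2  p_k/q_k = 207/11
k=4  a_k=2  p_k/q_k = 508/27
k=5  a_k=18  p_k/q_k = 9351/497
k=6  a_k=2  p_k/q_k = 19210/1021
k=7  a_k=2  p_k/q_k = 47771/2539
k=8  a_k=4  p_k/q_k = 210294/11177
k=9  a_k=1  p_k/q_k = 258065/13716
→ (258065, 13716).  Check: 258065²=66597544225, 354·13716²=66597544224, difference 1.
n=2: (258065,13716)∘(258065,13716) = (258065·258065+354·13716·13716, 258065·13716+13716·258065) = (133195088449,7079239080)
n=3: (133195088449,7079239080)∘(258065,13716) = (258065·133195088449+354·13716·7079239080, 258065·7079239080+13716·133195088449) = (68745981000924305,3653807666346684)
n=4: (68745981000924305,3653807666346684)∘(258065,13716) = (258065·68745981000924305+354·13716·3653807666346684, 258065·3653807666346684+13716·68745981000924305) = (35481863173873866451201,1885839750824434773840)

258065 13716
133195088449 7079239080
68745981000924305 3653807666346684
35481863173873866451201 1885839750824434773840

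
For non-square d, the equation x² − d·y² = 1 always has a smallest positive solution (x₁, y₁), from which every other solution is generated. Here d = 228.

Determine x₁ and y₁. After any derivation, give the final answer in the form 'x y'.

151 10

√228 = [15; 10,30, …], period ℓ=2 (even) → k=1
k=0  a_k=15  p_k/q_k = 15/1
k=1  a_k=10  p_k/q_k = 151/10
fundamental: x₁=151, y₁=10  (since 22801 − 228·100 = 1)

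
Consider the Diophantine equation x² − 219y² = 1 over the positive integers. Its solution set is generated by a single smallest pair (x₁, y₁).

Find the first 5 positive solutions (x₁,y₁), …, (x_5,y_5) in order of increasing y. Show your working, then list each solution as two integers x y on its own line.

√219 → a₀=14, period (1,3,1,28); ℓ=4 even so k=3
step 0: (14, 1)  from 14·(1,0) + (0,1)
step 1: (15, 1)  from 1·(14,1) + (1,0)
step 2: (59, 4)  from 3·(15,1) + (14,1)
step 3: (74, 5)  from 1·(59,4) + (15,1)
(x₁, y₁) = (74, 5);  74² − 219·5² = 1 ✓
(x_2, y_2) = (74·74 + 219·5·5, 74·5 + 5·74) = (10951, 740)
(x_3, y_3) = (74·10951 + 219·5·740, 74·740 + 5·10951) = (1620674, 109515)
(x_4, y_4) = (74·1620674 + 219·5·109515, 74·109515 + 5·1620674) = (239848801, 16207480)
(x_5, y_5) = (74·239848801 + 219·5·16207480, 74·16207480 + 5·239848801) = (35496001874, 2398597525)

74 5
10951 740
1620674 109515
239848801 16207480
35496001874 2398597525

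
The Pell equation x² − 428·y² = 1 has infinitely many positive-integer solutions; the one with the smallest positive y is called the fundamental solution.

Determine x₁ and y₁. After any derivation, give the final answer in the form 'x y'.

1850887 89466

√428 = [20; 1,2,4,1,5,10,5,1,4,2,1,40, …], period ℓ=12 (even) → k=11
step 0: (20, 1)  from 20·(1,0) + (0,1)
step 1: (21, 1)  from 1·(20,1) + (1,0)
step 2: (62, 3)  from 2·(21,1) + (20,1)
…
step 4: (331, 16)  from 1·(269,13) + (62,3)
step 5: (1924, 93)  from 5·(331,16) + (269,13)
step 6: (19571, 946)  from 10·(1924,93) + (331,16)
step 7: (99779, 4823)  from 5·(19571,946) + (1924,93)
…
step 10: (1273708, 61567)  from 2·(577179,27899) + (119350,5769)
step 11: (1850887, 89466)  from 1·(1273708,61567) + (577179,27899)
(x₁, y₁) = (1850887, 89466);  1850887² − 428·89466² = 1 ✓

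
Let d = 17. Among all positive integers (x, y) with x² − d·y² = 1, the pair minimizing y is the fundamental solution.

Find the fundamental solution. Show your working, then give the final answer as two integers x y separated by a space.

33 8

√17 → a₀=4, period (8); ℓ=1 odd so k=1
k=0  a_k=4  p_k/q_k = 4/1
k=1  a_k=8  p_k/q_k = 33/8
→ (33, 8).  Check: 33²=1089, 17·8²=1088, difference 1.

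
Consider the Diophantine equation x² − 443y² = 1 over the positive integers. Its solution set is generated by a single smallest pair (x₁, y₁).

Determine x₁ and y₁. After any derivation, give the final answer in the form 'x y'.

[21; 21,42] for √443; ℓ=2 ⇒ convergent index 1
a_0=21:  p_0=21·1+0=21,  q_0=21·0+1=1
a_1=21:  p_1=21·21+1=442,  q_1=21·1+0=21
→ (442, 21).  Check: 442²=195364, 443·21²=195363, difference 1.

442 21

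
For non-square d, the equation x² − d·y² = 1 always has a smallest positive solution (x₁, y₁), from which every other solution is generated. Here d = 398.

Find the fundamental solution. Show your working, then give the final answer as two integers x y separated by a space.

[19; 1,18,1,38] for √398; ℓ=4 ⇒ convergent index 3
a_0=19:  p_0=19·1+0=19,  q_0=19·0+1=1
…
a_2=18:  p_2=18·20+19=379,  q_2=18·1+1=19
a_3=1:  p_3=1·379+20=399,  q_3=1·19+1=20
(x₁, y₁) = (399, 20);  399² − 398·20² = 1 ✓

399 20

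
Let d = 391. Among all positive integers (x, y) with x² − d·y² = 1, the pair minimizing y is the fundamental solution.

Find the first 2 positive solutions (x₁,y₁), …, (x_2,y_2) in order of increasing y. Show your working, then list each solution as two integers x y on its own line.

7338680 371133
107712448284799 5447252648880

[19; 1,3,2,2,1,…,3,1,38] for √391; ℓ=16 ⇒ convergent index 15
a_0=19:  p_0=19·1+0=19,  q_0=19·0+1=1
…
a_2=3:  p_2=3·20+19=79,  q_2=3·1+1=4
…
a_4=2:  p_4=2·178+79=435,  q_4=2·9+4=22
a_5=1:  p_5=1·435+178=613,  q_5=1·22+9=31
…
a_7=2:  p_7=2·1048+613=2709,  q_7=2·53+31=137
a_8=19:  p_8=19·2709+1048=52519,  q_8=19·137+53=2656
a_9=2:  p_9=2·52519+2709=107747,  q_9=2·2656+137=5449
…
a_11=1:  p_11=1·160266+107747=268013,  q_11=1·8105+5449=13554
a_12=2:  p_12=2·268013+160266=696292,  q_12=2·13554+8105=35213
a_13=2:  p_13=2·696292+268013=1660597,  q_13=2·35213+13554=83980
a_14=3:  p_14=3·1660597+696292=5678083,  q_14=3·83980+35213=287153
a_15=1:  p_15=1·5678083+1660597=7338680,  q_15=1·287153+83980=371133
fundamental: x₁=7338680, y₁=371133  (since 53856224142400 − 391·137739703689 = 1)
(7338680+371133√391)^2 = 107712448284799 + 5447252648880√391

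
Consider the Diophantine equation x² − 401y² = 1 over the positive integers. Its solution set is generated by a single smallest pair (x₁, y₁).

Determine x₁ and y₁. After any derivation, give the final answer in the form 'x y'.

801 40

d=401: √d = [20; 40] (ℓ=1, odd), read p_1/q_1
step 0: (20, 1)  from 20·(1,0) + (0,1)
step 1: (801, 40)  from 40·(20,1) + (1,0)
(x₁, y₁) = (801, 40);  801² − 401·40² = 1 ✓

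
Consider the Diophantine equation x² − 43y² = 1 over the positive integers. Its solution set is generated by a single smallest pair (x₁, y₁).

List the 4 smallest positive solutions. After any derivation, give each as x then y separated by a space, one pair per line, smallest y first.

3482 531
24248647 3697884
168867574226 25752063645
1175993762661217 179337367525896

√43 → a₀=6, period (1,1,3,1,5,1,3,1,1,12); ℓ=10 even so k=9
k=0  a_k=6  p_k/q_k = 6/1
k=1  a_k=1  p_k/q_k = 7/1
k=2  a_k=1  p_k/q_k = 13/2
…
k=4  a_k=1  p_k/q_k = 59/9
…
k=6  a_k=1  p_k/q_k = 400/61
k=7  a_k=3  p_k/q_k = 1541/235
k=8  a_k=1  p_k/q_k = 1941/296
k=9  a_k=1  p_k/q_k = 3482/531
→ (3482, 531).  Check: 3482²=12124324, 43·531²=12124323, difference 1.
n=2: (3482,531)∘(3482,531) = (3482·3482+43·531·531, 3482·531+531·3482) = (24248647,3697884)
n=3: (24248647,3697884)∘(3482,531) = (3482·24248647+43·531·3697884, 3482·3697884+531·24248647) = (168867574226,25752063645)
n=4: (168867574226,25752063645)∘(3482,531) = (3482·168867574226+43·531·25752063645, 3482·25752063645+531·168867574226) = (1175993762661217,179337367525896)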